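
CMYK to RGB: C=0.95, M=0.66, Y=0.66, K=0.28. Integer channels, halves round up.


R = 255 × (1-C) × (1-K) = 255 × 0.05 × 0.72 = 9.18 → 9
G = 255 × (1-M) × (1-K) = 255 × 0.34 × 0.72 = 62.424 → 62
B = 255 × (1-Y) × (1-K) = 255 × 0.34 × 0.72 = 62.424 → 62
= RGB(9, 62, 62)


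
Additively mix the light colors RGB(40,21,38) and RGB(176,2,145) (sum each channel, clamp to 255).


Additive: each channel = min(255, C₁+C₂)
R: 40+176 = 216 → 216
G: 21+2 = 23 → 23
B: 38+145 = 183 → 183
= RGB(216, 23, 183)


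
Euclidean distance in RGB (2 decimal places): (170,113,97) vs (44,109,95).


d = √[(R₁-R₂)² + (G₁-G₂)² + (B₁-B₂)²]
d = √[(170-44)² + (113-109)² + (97-95)²]
d = √[15876 + 16 + 4]
d = √15896
d ≈ 126.08


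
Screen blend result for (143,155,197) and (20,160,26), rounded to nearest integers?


Screen: C = 255 - (255-A)×(255-B)/255, rounded to nearest integer
R: 255 - (255-143)×(255-20)/255 = 255 - 26320/255 ≈ 255 - 103.216 = 151.784 → 152
G: 255 - (255-155)×(255-160)/255 = 255 - 9500/255 ≈ 255 - 37.255 = 217.745 → 218
B: 255 - (255-197)×(255-26)/255 = 255 - 13282/255 ≈ 255 - 52.086 = 202.914 → 203
= RGB(152, 218, 203)


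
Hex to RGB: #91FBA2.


91 → 145 (R)
FB → 251 (G)
A2 → 162 (B)
= RGB(145, 251, 162)


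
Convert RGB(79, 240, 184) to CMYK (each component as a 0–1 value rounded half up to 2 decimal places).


R'=79/255≈0.3098, G'=240/255≈0.9412, B'=184/255≈0.7216
K = 1 - max(R',G',B') = 1 - 240/255 = 15/255 = 0.05882… → 0.06
(1-R'-K)/(1-K) simplifies to (max-R)/max with max = 240:
C = (240-79)/240 = 161/240 = 0.67083… → 0.67
M = (240-240)/240 = 0/240 = 0 → 0.00
Y = (240-184)/240 = 56/240 = 0.23333… → 0.23
= CMYK(0.67, 0.00, 0.23, 0.06)


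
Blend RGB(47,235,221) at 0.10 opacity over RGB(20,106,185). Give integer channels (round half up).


C = α×F + (1-α)×B, with 1-α = 0.90
R: 0.10×47 + 0.90×20 = 4.70 + 18.00 = 22.70 → 23
G: 0.10×235 + 0.90×106 = 23.50 + 95.40 = 118.90 → 119
B: 0.10×221 + 0.90×185 = 22.10 + 166.50 = 188.60 → 189
= RGB(23, 119, 189)


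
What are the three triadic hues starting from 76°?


Triadic: equally spaced at 120° intervals
H1 = 76°
H2 = (76 + 120) mod 360 = 196°
H3 = (76 + 240) mod 360 = 316°
Triadic = 76°, 196°, 316°


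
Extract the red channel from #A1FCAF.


Color: #A1FCAF
R = A1 = 161
G = FC = 252
B = AF = 175
Red = 161


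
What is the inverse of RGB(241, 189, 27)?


Invert: (255-R, 255-G, 255-B)
R: 255-241 = 14
G: 255-189 = 66
B: 255-27 = 228
= RGB(14, 66, 228)


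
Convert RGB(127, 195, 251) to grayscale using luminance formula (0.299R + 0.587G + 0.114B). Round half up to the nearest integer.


Gray = 0.299×R + 0.587×G + 0.114×B
Gray = 0.299×127 + 0.587×195 + 0.114×251
Gray = 37.973 + 114.465 + 28.614
Gray = 181.052 → round half up → 181
Gray = 181


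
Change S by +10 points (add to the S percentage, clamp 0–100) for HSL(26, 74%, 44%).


Original S = 74%
Adjustment = +10 percentage points
New S = 74 + (10) = 84
Clamp to [0, 100] → 84
= HSL(26°, 84%, 44%)


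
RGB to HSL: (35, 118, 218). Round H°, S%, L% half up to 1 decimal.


Normalize: R'=35/255≈0.1373, G'=118/255≈0.4627, B'=218/255≈0.8549
Max=218/255, Min=35/255, Δ=Max-Min=183/255
L = (Max+Min)/2 = (218+35)/510 = 253/510 = 0.49607… → L = 49.6%
L ≤ 0.5 → S = Δ/(Max+Min) = 183/(218+35) = 183/253 = 0.72332… → S = 72.3%
(the 1/255 factors cancel in S and H, so raw channel differences can be used)
Max is B' → H = 60 × ((R-G)/Δ + 4) = 60 × ((35-118)/183 + 4)
  -83/183 + 4 = -0.4535… + 4 = 3.5464…
  H = 60 × 3.5464… = 212.786…° → H = 212.8°
= HSL(212.8°, 72.3%, 49.6%)


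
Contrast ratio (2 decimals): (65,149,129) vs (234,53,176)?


Linearize each sRGB channel c=v/255: c/12.92 if c ≤ 0.04045 else ((c+0.055)/1.055)^2.4
L = 0.2126×R_lin + 0.7152×G_lin + 0.0722×B_lin
Color 1 (65,149,129):
  R=65: 65/255≈0.2549 > 0.04045 → ((0.2549+0.055)/1.055)^2.4 ≈ 0.05286
  G=149: 149/255≈0.5843 > 0.04045 → ((0.5843+0.055)/1.055)^2.4 ≈ 0.30054
  B=129: 129/255≈0.5059 > 0.04045 → ((0.5059+0.055)/1.055)^2.4 ≈ 0.21953
  L1 = 0.2126×0.05286 + 0.7152×0.30054 + 0.0722×0.21953 ≈ 0.24204
Color 2 (234,53,176):
  R=234: 234/255≈0.9176 > 0.04045 → ((0.9176+0.055)/1.055)^2.4 ≈ 0.82279
  G=53: 53/255≈0.2078 > 0.04045 → ((0.2078+0.055)/1.055)^2.4 ≈ 0.03560
  B=176: 176/255≈0.6902 > 0.04045 → ((0.6902+0.055)/1.055)^2.4 ≈ 0.43415
  L2 = 0.2126×0.82279 + 0.7152×0.03560 + 0.0722×0.43415 ≈ 0.23173
Lighter = 0.24204, Darker = 0.23173
Ratio = (L_lighter + 0.05) / (L_darker + 0.05)
Ratio = (0.24204 + 0.05) / (0.23173 + 0.05) = 0.29204 / 0.28173 ≈ 1.0366
Ratio ≈ 1.04:1


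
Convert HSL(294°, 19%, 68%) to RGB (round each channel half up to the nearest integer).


H=294°, S=0.19, L=0.68
C = (1-|2L-1|)×S = (1-|0.36|)×0.19 = 0.1216
H' = H/60 = 294/60 ≈ 4.9000; X = C×(1-|H' mod 2 - 1|) = 0.10944
m = L - C/2 = 0.68 - 0.0608 = 0.6192
Sector ⌊H'⌋ = 4 → (R',G',B') = (0.10944, 0.0, 0.1216)
RGB = ((R'+m)×255, (G'+m)×255, (B'+m)×255) = (185.8032, 157.896, 188.904)
Round half up → RGB(186, 158, 189)


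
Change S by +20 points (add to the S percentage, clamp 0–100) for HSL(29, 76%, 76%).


Original S = 76%
Adjustment = +20 percentage points
New S = 76 + (20) = 96
Clamp to [0, 100] → 96
= HSL(29°, 96%, 76%)


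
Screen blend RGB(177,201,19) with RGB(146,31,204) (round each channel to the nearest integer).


Screen: C = 255 - (255-A)×(255-B)/255, rounded to nearest integer
R: 255 - (255-177)×(255-146)/255 = 255 - 8502/255 ≈ 255 - 33.341 = 221.659 → 222
G: 255 - (255-201)×(255-31)/255 = 255 - 12096/255 ≈ 255 - 47.435 = 207.565 → 208
B: 255 - (255-19)×(255-204)/255 = 255 - 12036/255 ≈ 255 - 47.200 = 207.800 → 208
= RGB(222, 208, 208)


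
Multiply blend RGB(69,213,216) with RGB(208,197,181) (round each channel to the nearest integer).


Multiply: C = A×B/255, rounded to nearest integer
R: 69×208/255 = 14352/255 ≈ 56.282 → 56
G: 213×197/255 = 41961/255 ≈ 164.553 → 165
B: 216×181/255 = 39096/255 ≈ 153.318 → 153
= RGB(56, 165, 153)


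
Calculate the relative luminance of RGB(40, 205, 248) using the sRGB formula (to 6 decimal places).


Linearize each channel (sRGB transfer function): c = v/255; c_lin = c/12.92 if c ≤ 0.04045, else ((c+0.055)/1.055)^2.4
  R: 40/255 ≈ 0.156863 > 0.04045 → ((0.156863+0.055)/1.055)^2.4 ≈ 0.021219
  G: 205/255 ≈ 0.803922 > 0.04045 → ((0.803922+0.055)/1.055)^2.4 ≈ 0.610496
  B: 248/255 ≈ 0.972549 > 0.04045 → ((0.972549+0.055)/1.055)^2.4 ≈ 0.938686
R_lin = 0.021219, G_lin = 0.610496, B_lin = 0.938686
L = 0.2126×R + 0.7152×G + 0.0722×B
L = 0.2126×0.021219 + 0.7152×0.610496 + 0.0722×0.938686
L ≈ 0.508911


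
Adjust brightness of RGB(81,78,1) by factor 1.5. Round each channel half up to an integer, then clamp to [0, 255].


Multiply each channel by 1.5, round half up, clamp to [0, 255]
R: 81×1.5 = 121.5 → round → 122
G: 78×1.5 = 117
B: 1×1.5 = 1.5 → round → 2
= RGB(122, 117, 2)


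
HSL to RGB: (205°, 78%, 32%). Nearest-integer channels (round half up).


H=205°, S=0.78, L=0.32
C = (1-|2L-1|)×S = (1-|-0.36|)×0.78 = 0.4992
H' = H/60 = 205/60 ≈ 3.4167; X = C×(1-|H' mod 2 - 1|) = 0.2912
m = L - C/2 = 0.32 - 0.2496 = 0.0704
Sector ⌊H'⌋ = 3 → (R',G',B') = (0.0, 0.2912, 0.4992)
RGB = ((R'+m)×255, (G'+m)×255, (B'+m)×255) = (17.952, 92.208, 145.248)
Round half up → RGB(18, 92, 145)


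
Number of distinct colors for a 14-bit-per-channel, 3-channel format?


Total bits = 14 bits/channel × 3 channels = 42 bits
Distinct colors = 2^42
= 4,398,046,511,104 colors


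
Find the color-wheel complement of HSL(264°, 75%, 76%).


Complement = opposite side of color wheel = hue + 180°
H' = (264 + 180) mod 360 = 84°
S and L unchanged.
= HSL(84°, 75%, 76%)


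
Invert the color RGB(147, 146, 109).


Invert: (255-R, 255-G, 255-B)
R: 255-147 = 108
G: 255-146 = 109
B: 255-109 = 146
= RGB(108, 109, 146)


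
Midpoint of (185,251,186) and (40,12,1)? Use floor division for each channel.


Midpoint: each channel = ⌊(C₁+C₂)/2⌋
R: ⌊(185+40)/2⌋ = 112
G: ⌊(251+12)/2⌋ = 131
B: ⌊(186+1)/2⌋ = 93
= RGB(112, 131, 93)


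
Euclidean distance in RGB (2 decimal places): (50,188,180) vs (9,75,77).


d = √[(R₁-R₂)² + (G₁-G₂)² + (B₁-B₂)²]
d = √[(50-9)² + (188-75)² + (180-77)²]
d = √[1681 + 12769 + 10609]
d = √25059
d ≈ 158.30


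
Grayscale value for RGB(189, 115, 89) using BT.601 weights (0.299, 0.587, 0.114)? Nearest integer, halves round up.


Gray = 0.299×R + 0.587×G + 0.114×B
Gray = 0.299×189 + 0.587×115 + 0.114×89
Gray = 56.511 + 67.505 + 10.146
Gray = 134.162 → round half up → 134
Gray = 134


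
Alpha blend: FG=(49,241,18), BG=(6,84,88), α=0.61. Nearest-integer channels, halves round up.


C = α×F + (1-α)×B, with 1-α = 0.39
R: 0.61×49 + 0.39×6 = 29.89 + 2.34 = 32.23 → 32
G: 0.61×241 + 0.39×84 = 147.01 + 32.76 = 179.77 → 180
B: 0.61×18 + 0.39×88 = 10.98 + 34.32 = 45.30 → 45
= RGB(32, 180, 45)


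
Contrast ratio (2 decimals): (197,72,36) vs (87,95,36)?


Linearize each sRGB channel c=v/255: c/12.92 if c ≤ 0.04045 else ((c+0.055)/1.055)^2.4
L = 0.2126×R_lin + 0.7152×G_lin + 0.0722×B_lin
Color 1 (197,72,36):
  R=197: 197/255≈0.7725 > 0.04045 → ((0.7725+0.055)/1.055)^2.4 ≈ 0.55834
  G=72: 72/255≈0.2824 > 0.04045 → ((0.2824+0.055)/1.055)^2.4 ≈ 0.06480
  B=36: 36/255≈0.1412 > 0.04045 → ((0.1412+0.055)/1.055)^2.4 ≈ 0.01764
  L1 = 0.2126×0.55834 + 0.7152×0.06480 + 0.0722×0.01764 ≈ 0.16632
Color 2 (87,95,36):
  R=87: 87/255≈0.3412 > 0.04045 → ((0.3412+0.055)/1.055)^2.4 ≈ 0.09531
  G=95: 95/255≈0.3725 > 0.04045 → ((0.3725+0.055)/1.055)^2.4 ≈ 0.11444
  B=36: 36/255≈0.1412 > 0.04045 → ((0.1412+0.055)/1.055)^2.4 ≈ 0.01764
  L2 = 0.2126×0.09531 + 0.7152×0.11444 + 0.0722×0.01764 ≈ 0.10338
Lighter = 0.16632, Darker = 0.10338
Ratio = (L_lighter + 0.05) / (L_darker + 0.05)
Ratio = (0.16632 + 0.05) / (0.10338 + 0.05) = 0.21632 / 0.15338 ≈ 1.4104
Ratio ≈ 1.41:1


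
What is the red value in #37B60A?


Color: #37B60A
R = 37 = 55
G = B6 = 182
B = 0A = 10
Red = 55


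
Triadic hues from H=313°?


Triadic: equally spaced at 120° intervals
H1 = 313°
H2 = (313 + 120) mod 360 = 73°
H3 = (313 + 240) mod 360 = 193°
Triadic = 313°, 73°, 193°


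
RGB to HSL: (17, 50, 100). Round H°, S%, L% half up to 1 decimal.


Normalize: R'=17/255≈0.0667, G'=50/255≈0.1961, B'=100/255≈0.3922
Max=100/255, Min=17/255, Δ=Max-Min=83/255
L = (Max+Min)/2 = (100+17)/510 = 117/510 = 0.22941… → L = 22.9%
L ≤ 0.5 → S = Δ/(Max+Min) = 83/(100+17) = 83/117 = 0.70940… → S = 70.9%
(the 1/255 factors cancel in S and H, so raw channel differences can be used)
Max is B' → H = 60 × ((R-G)/Δ + 4) = 60 × ((17-50)/83 + 4)
  -33/83 + 4 = -0.3975… + 4 = 3.6024…
  H = 60 × 3.6024… = 216.144…° → H = 216.1°
= HSL(216.1°, 70.9%, 22.9%)


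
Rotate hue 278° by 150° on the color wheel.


New hue = (H + rotation) mod 360
New hue = (278 + 150) mod 360
= 428 mod 360
= 68°


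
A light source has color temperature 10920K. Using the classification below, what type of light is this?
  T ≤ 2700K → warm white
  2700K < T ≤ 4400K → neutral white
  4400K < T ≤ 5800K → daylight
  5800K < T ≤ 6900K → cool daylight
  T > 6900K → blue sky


Temperature: 10920K
10920K > 6900K → blue sky
Classification: blue sky


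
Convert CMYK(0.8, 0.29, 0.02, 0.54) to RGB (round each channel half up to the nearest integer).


R = 255 × (1-C) × (1-K) = 255 × 0.20 × 0.46 = 23.46 → 23
G = 255 × (1-M) × (1-K) = 255 × 0.71 × 0.46 = 83.283 → 83
B = 255 × (1-Y) × (1-K) = 255 × 0.98 × 0.46 = 114.954 → 115
= RGB(23, 83, 115)


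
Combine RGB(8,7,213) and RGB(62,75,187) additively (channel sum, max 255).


Additive: each channel = min(255, C₁+C₂)
R: 8+62 = 70 → 70
G: 7+75 = 82 → 82
B: 213+187 = 400 → 255
= RGB(70, 82, 255)


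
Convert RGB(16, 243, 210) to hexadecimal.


R = 16 → 10 (hex)
G = 243 → F3 (hex)
B = 210 → D2 (hex)
Hex = #10F3D2


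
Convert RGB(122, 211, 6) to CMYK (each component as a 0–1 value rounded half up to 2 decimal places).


R'=122/255≈0.4784, G'=211/255≈0.8275, B'=6/255≈0.0235
K = 1 - max(R',G',B') = 1 - 211/255 = 44/255 = 0.17254… → 0.17
(1-R'-K)/(1-K) simplifies to (max-R)/max with max = 211:
C = (211-122)/211 = 89/211 = 0.42180… → 0.42
M = (211-211)/211 = 0/211 = 0 → 0.00
Y = (211-6)/211 = 205/211 = 0.97156… → 0.97
= CMYK(0.42, 0.00, 0.97, 0.17)


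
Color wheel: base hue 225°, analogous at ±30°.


Base hue: 225°
Left analog: (225 - 30) mod 360 = 195°
Right analog: (225 + 30) mod 360 = 255°
Analogous hues = 195° and 255°


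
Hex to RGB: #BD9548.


BD → 189 (R)
95 → 149 (G)
48 → 72 (B)
= RGB(189, 149, 72)


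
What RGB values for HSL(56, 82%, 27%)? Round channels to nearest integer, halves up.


H=56°, S=0.82, L=0.27
C = (1-|2L-1|)×S = (1-|-0.46|)×0.82 = 0.4428
H' = H/60 = 56/60 ≈ 0.9333; X = C×(1-|H' mod 2 - 1|) = 0.41328
m = L - C/2 = 0.27 - 0.2214 = 0.0486
Sector ⌊H'⌋ = 0 → (R',G',B') = (0.4428, 0.41328, 0.0)
RGB = ((R'+m)×255, (G'+m)×255, (B'+m)×255) = (125.307, 117.7794, 12.393)
Round half up → RGB(125, 118, 12)


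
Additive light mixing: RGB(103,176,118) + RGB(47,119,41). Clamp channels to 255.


Additive: each channel = min(255, C₁+C₂)
R: 103+47 = 150 → 150
G: 176+119 = 295 → 255
B: 118+41 = 159 → 159
= RGB(150, 255, 159)


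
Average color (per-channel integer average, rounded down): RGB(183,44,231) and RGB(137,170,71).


Midpoint: each channel = ⌊(C₁+C₂)/2⌋
R: ⌊(183+137)/2⌋ = 160
G: ⌊(44+170)/2⌋ = 107
B: ⌊(231+71)/2⌋ = 151
= RGB(160, 107, 151)


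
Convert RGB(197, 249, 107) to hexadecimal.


R = 197 → C5 (hex)
G = 249 → F9 (hex)
B = 107 → 6B (hex)
Hex = #C5F96B


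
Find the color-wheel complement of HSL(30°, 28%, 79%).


Complement = opposite side of color wheel = hue + 180°
H' = (30 + 180) mod 360 = 210°
S and L unchanged.
= HSL(210°, 28%, 79%)


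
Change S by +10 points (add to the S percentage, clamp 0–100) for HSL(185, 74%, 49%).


Original S = 74%
Adjustment = +10 percentage points
New S = 74 + (10) = 84
Clamp to [0, 100] → 84
= HSL(185°, 84%, 49%)


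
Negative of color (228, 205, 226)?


Invert: (255-R, 255-G, 255-B)
R: 255-228 = 27
G: 255-205 = 50
B: 255-226 = 29
= RGB(27, 50, 29)


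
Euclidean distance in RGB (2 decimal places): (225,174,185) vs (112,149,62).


d = √[(R₁-R₂)² + (G₁-G₂)² + (B₁-B₂)²]
d = √[(225-112)² + (174-149)² + (185-62)²]
d = √[12769 + 625 + 15129]
d = √28523
d ≈ 168.89


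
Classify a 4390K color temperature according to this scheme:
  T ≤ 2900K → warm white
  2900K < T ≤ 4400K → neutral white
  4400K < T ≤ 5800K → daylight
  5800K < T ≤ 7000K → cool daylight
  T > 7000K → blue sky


Temperature: 4390K
2900K < 4390K ≤ 4400K → neutral white
Classification: neutral white


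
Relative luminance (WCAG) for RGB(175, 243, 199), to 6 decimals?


Linearize each channel (sRGB transfer function): c = v/255; c_lin = c/12.92 if c ≤ 0.04045, else ((c+0.055)/1.055)^2.4
  R: 175/255 ≈ 0.686275 > 0.04045 → ((0.686275+0.055)/1.055)^2.4 ≈ 0.428690
  G: 243/255 ≈ 0.952941 > 0.04045 → ((0.952941+0.055)/1.055)^2.4 ≈ 0.896269
  B: 199/255 ≈ 0.780392 > 0.04045 → ((0.780392+0.055)/1.055)^2.4 ≈ 0.571125
R_lin = 0.428690, G_lin = 0.896269, B_lin = 0.571125
L = 0.2126×R + 0.7152×G + 0.0722×B
L = 0.2126×0.428690 + 0.7152×0.896269 + 0.0722×0.571125
L ≈ 0.773387


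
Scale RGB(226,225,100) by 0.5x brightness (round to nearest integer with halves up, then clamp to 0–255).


Multiply each channel by 0.5, round half up, clamp to [0, 255]
R: 226×0.5 = 113
G: 225×0.5 = 112.5 → round → 113
B: 100×0.5 = 50
= RGB(113, 113, 50)


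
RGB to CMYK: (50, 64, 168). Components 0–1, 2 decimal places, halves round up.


R'=50/255≈0.1961, G'=64/255≈0.2510, B'=168/255≈0.6588
K = 1 - max(R',G',B') = 1 - 168/255 = 87/255 = 0.34117… → 0.34
(1-R'-K)/(1-K) simplifies to (max-R)/max with max = 168:
C = (168-50)/168 = 118/168 = 0.70238… → 0.70
M = (168-64)/168 = 104/168 = 0.61904… → 0.62
Y = (168-168)/168 = 0/168 = 0 → 0.00
= CMYK(0.70, 0.62, 0.00, 0.34)


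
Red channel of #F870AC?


Color: #F870AC
R = F8 = 248
G = 70 = 112
B = AC = 172
Red = 248


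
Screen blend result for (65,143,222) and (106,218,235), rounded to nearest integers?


Screen: C = 255 - (255-A)×(255-B)/255, rounded to nearest integer
R: 255 - (255-65)×(255-106)/255 = 255 - 28310/255 ≈ 255 - 111.020 = 143.980 → 144
G: 255 - (255-143)×(255-218)/255 = 255 - 4144/255 ≈ 255 - 16.251 = 238.749 → 239
B: 255 - (255-222)×(255-235)/255 = 255 - 660/255 ≈ 255 - 2.588 = 252.412 → 252
= RGB(144, 239, 252)


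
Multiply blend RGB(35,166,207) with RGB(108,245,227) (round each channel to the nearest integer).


Multiply: C = A×B/255, rounded to nearest integer
R: 35×108/255 = 3780/255 ≈ 14.824 → 15
G: 166×245/255 = 40670/255 ≈ 159.490 → 159
B: 207×227/255 = 46989/255 ≈ 184.271 → 184
= RGB(15, 159, 184)


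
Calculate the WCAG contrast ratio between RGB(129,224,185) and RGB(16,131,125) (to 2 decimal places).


Linearize each sRGB channel c=v/255: c/12.92 if c ≤ 0.04045 else ((c+0.055)/1.055)^2.4
L = 0.2126×R_lin + 0.7152×G_lin + 0.0722×B_lin
Color 1 (129,224,185):
  R=129: 129/255≈0.5059 > 0.04045 → ((0.5059+0.055)/1.055)^2.4 ≈ 0.21953
  G=224: 224/255≈0.8784 > 0.04045 → ((0.8784+0.055)/1.055)^2.4 ≈ 0.74540
  B=185: 185/255≈0.7255 > 0.04045 → ((0.7255+0.055)/1.055)^2.4 ≈ 0.48515
  L1 = 0.2126×0.21953 + 0.7152×0.74540 + 0.0722×0.48515 ≈ 0.61481
Color 2 (16,131,125):
  R=16: 16/255≈0.0627 > 0.04045 → ((0.0627+0.055)/1.055)^2.4 ≈ 0.00518
  G=131: 131/255≈0.5137 > 0.04045 → ((0.5137+0.055)/1.055)^2.4 ≈ 0.22697
  B=125: 125/255≈0.4902 > 0.04045 → ((0.4902+0.055)/1.055)^2.4 ≈ 0.20508
  L2 = 0.2126×0.00518 + 0.7152×0.22697 + 0.0722×0.20508 ≈ 0.17823
Lighter = 0.61481, Darker = 0.17823
Ratio = (L_lighter + 0.05) / (L_darker + 0.05)
Ratio = (0.61481 + 0.05) / (0.17823 + 0.05) = 0.66481 / 0.22823 ≈ 2.9128
Ratio ≈ 2.91:1


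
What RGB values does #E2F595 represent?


E2 → 226 (R)
F5 → 245 (G)
95 → 149 (B)
= RGB(226, 245, 149)


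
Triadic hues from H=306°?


Triadic: equally spaced at 120° intervals
H1 = 306°
H2 = (306 + 120) mod 360 = 66°
H3 = (306 + 240) mod 360 = 186°
Triadic = 306°, 66°, 186°


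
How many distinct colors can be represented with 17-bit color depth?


Colors = 2^bits = 2^17
= 131,072 colors


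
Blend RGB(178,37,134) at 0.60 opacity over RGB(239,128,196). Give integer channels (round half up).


C = α×F + (1-α)×B, with 1-α = 0.40
R: 0.60×178 + 0.40×239 = 106.80 + 95.60 = 202.40 → 202
G: 0.60×37 + 0.40×128 = 22.20 + 51.20 = 73.40 → 73
B: 0.60×134 + 0.40×196 = 80.40 + 78.40 = 158.80 → 159
= RGB(202, 73, 159)


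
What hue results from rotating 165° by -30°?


New hue = (H + rotation) mod 360
New hue = (165 -30) mod 360
= 135 mod 360
= 135°


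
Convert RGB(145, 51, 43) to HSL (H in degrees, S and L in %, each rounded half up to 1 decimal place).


Normalize: R'=145/255≈0.5686, G'=51/255≈0.2000, B'=43/255≈0.1686
Max=145/255, Min=43/255, Δ=Max-Min=102/255
L = (Max+Min)/2 = (145+43)/510 = 188/510 = 0.36862… → L = 36.9%
L ≤ 0.5 → S = Δ/(Max+Min) = 102/(145+43) = 102/188 = 0.54255… → S = 54.3%
(the 1/255 factors cancel in S and H, so raw channel differences can be used)
Max is R' → H = 60 × (((G-B)/Δ) mod 6) = 60 × (((51-43)/102) mod 6)
  8/102 = 0.0784…
  H = 60 × 0.0784… = 4.705…° → H = 4.7°
= HSL(4.7°, 54.3%, 36.9%)


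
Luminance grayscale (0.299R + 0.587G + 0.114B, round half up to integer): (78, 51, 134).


Gray = 0.299×R + 0.587×G + 0.114×B
Gray = 0.299×78 + 0.587×51 + 0.114×134
Gray = 23.322 + 29.937 + 15.276
Gray = 68.535 → round half up → 69
Gray = 69


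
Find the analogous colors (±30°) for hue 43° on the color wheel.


Base hue: 43°
Left analog: (43 - 30) mod 360 = 13°
Right analog: (43 + 30) mod 360 = 73°
Analogous hues = 13° and 73°


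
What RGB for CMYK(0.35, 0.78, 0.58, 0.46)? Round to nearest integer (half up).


R = 255 × (1-C) × (1-K) = 255 × 0.65 × 0.54 = 89.505 → 90
G = 255 × (1-M) × (1-K) = 255 × 0.22 × 0.54 = 30.294 → 30
B = 255 × (1-Y) × (1-K) = 255 × 0.42 × 0.54 = 57.834 → 58
= RGB(90, 30, 58)


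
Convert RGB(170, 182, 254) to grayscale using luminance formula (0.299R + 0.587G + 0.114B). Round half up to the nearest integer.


Gray = 0.299×R + 0.587×G + 0.114×B
Gray = 0.299×170 + 0.587×182 + 0.114×254
Gray = 50.830 + 106.834 + 28.956
Gray = 186.620 → round half up → 187
Gray = 187


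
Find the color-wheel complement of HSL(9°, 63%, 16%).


Complement = opposite side of color wheel = hue + 180°
H' = (9 + 180) mod 360 = 189°
S and L unchanged.
= HSL(189°, 63%, 16%)


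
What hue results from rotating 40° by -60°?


New hue = (H + rotation) mod 360
New hue = (40 -60) mod 360
= -20 mod 360
= 340°


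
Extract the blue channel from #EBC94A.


Color: #EBC94A
R = EB = 235
G = C9 = 201
B = 4A = 74
Blue = 74


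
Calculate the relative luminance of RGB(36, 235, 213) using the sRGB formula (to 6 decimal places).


Linearize each channel (sRGB transfer function): c = v/255; c_lin = c/12.92 if c ≤ 0.04045, else ((c+0.055)/1.055)^2.4
  R: 36/255 ≈ 0.141176 > 0.04045 → ((0.141176+0.055)/1.055)^2.4 ≈ 0.017642
  G: 235/255 ≈ 0.921569 > 0.04045 → ((0.921569+0.055)/1.055)^2.4 ≈ 0.830770
  B: 213/255 ≈ 0.835294 > 0.04045 → ((0.835294+0.055)/1.055)^2.4 ≈ 0.665387
R_lin = 0.017642, G_lin = 0.830770, B_lin = 0.665387
L = 0.2126×R + 0.7152×G + 0.0722×B
L = 0.2126×0.017642 + 0.7152×0.830770 + 0.0722×0.665387
L ≈ 0.645958


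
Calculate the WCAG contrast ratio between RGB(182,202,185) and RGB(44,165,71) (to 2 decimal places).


Linearize each sRGB channel c=v/255: c/12.92 if c ≤ 0.04045 else ((c+0.055)/1.055)^2.4
L = 0.2126×R_lin + 0.7152×G_lin + 0.0722×B_lin
Color 1 (182,202,185):
  R=182: 182/255≈0.7137 > 0.04045 → ((0.7137+0.055)/1.055)^2.4 ≈ 0.46778
  G=202: 202/255≈0.7922 > 0.04045 → ((0.7922+0.055)/1.055)^2.4 ≈ 0.59062
  B=185: 185/255≈0.7255 > 0.04045 → ((0.7255+0.055)/1.055)^2.4 ≈ 0.48515
  L1 = 0.2126×0.46778 + 0.7152×0.59062 + 0.0722×0.48515 ≈ 0.55689
Color 2 (44,165,71):
  R=44: 44/255≈0.1725 > 0.04045 → ((0.1725+0.055)/1.055)^2.4 ≈ 0.02519
  G=165: 165/255≈0.6471 > 0.04045 → ((0.6471+0.055)/1.055)^2.4 ≈ 0.37626
  B=71: 71/255≈0.2784 > 0.04045 → ((0.2784+0.055)/1.055)^2.4 ≈ 0.06301
  L2 = 0.2126×0.02519 + 0.7152×0.37626 + 0.0722×0.06301 ≈ 0.27901
Lighter = 0.55689, Darker = 0.27901
Ratio = (L_lighter + 0.05) / (L_darker + 0.05)
Ratio = (0.55689 + 0.05) / (0.27901 + 0.05) = 0.60689 / 0.32901 ≈ 1.8446
Ratio ≈ 1.84:1


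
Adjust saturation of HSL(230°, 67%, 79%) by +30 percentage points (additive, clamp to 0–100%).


Original S = 67%
Adjustment = +30 percentage points
New S = 67 + (30) = 97
Clamp to [0, 100] → 97
= HSL(230°, 97%, 79%)


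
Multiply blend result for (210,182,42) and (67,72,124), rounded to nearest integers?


Multiply: C = A×B/255, rounded to nearest integer
R: 210×67/255 = 14070/255 ≈ 55.176 → 55
G: 182×72/255 = 13104/255 ≈ 51.388 → 51
B: 42×124/255 = 5208/255 ≈ 20.424 → 20
= RGB(55, 51, 20)


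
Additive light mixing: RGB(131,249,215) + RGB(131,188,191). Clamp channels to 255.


Additive: each channel = min(255, C₁+C₂)
R: 131+131 = 262 → 255
G: 249+188 = 437 → 255
B: 215+191 = 406 → 255
= RGB(255, 255, 255)


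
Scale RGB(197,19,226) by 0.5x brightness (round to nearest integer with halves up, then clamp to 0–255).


Multiply each channel by 0.5, round half up, clamp to [0, 255]
R: 197×0.5 = 98.5 → round → 99
G: 19×0.5 = 9.5 → round → 10
B: 226×0.5 = 113
= RGB(99, 10, 113)


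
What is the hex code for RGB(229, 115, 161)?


R = 229 → E5 (hex)
G = 115 → 73 (hex)
B = 161 → A1 (hex)
Hex = #E573A1


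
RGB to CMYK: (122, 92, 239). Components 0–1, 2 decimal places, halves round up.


R'=122/255≈0.4784, G'=92/255≈0.3608, B'=239/255≈0.9373
K = 1 - max(R',G',B') = 1 - 239/255 = 16/255 = 0.06274… → 0.06
(1-R'-K)/(1-K) simplifies to (max-R)/max with max = 239:
C = (239-122)/239 = 117/239 = 0.48953… → 0.49
M = (239-92)/239 = 147/239 = 0.61506… → 0.62
Y = (239-239)/239 = 0/239 = 0 → 0.00
= CMYK(0.49, 0.62, 0.00, 0.06)


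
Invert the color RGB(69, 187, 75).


Invert: (255-R, 255-G, 255-B)
R: 255-69 = 186
G: 255-187 = 68
B: 255-75 = 180
= RGB(186, 68, 180)


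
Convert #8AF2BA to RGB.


8A → 138 (R)
F2 → 242 (G)
BA → 186 (B)
= RGB(138, 242, 186)


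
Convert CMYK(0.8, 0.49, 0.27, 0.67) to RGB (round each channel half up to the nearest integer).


R = 255 × (1-C) × (1-K) = 255 × 0.20 × 0.33 = 16.83 → 17
G = 255 × (1-M) × (1-K) = 255 × 0.51 × 0.33 = 42.9165 → 43
B = 255 × (1-Y) × (1-K) = 255 × 0.73 × 0.33 = 61.4295 → 61
= RGB(17, 43, 61)


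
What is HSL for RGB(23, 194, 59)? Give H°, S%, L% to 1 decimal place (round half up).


Normalize: R'=23/255≈0.0902, G'=194/255≈0.7608, B'=59/255≈0.2314
Max=194/255, Min=23/255, Δ=Max-Min=171/255
L = (Max+Min)/2 = (194+23)/510 = 217/510 = 0.42549… → L = 42.5%
L ≤ 0.5 → S = Δ/(Max+Min) = 171/(194+23) = 171/217 = 0.78801… → S = 78.8%
(the 1/255 factors cancel in S and H, so raw channel differences can be used)
Max is G' → H = 60 × ((B-R)/Δ + 2) = 60 × ((59-23)/171 + 2)
  36/171 + 2 = 0.2105… + 2 = 2.2105…
  H = 60 × 2.2105… = 132.631…° → H = 132.6°
= HSL(132.6°, 78.8%, 42.5%)


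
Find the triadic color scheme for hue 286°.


Triadic: equally spaced at 120° intervals
H1 = 286°
H2 = (286 + 120) mod 360 = 46°
H3 = (286 + 240) mod 360 = 166°
Triadic = 286°, 46°, 166°


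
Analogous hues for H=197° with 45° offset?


Base hue: 197°
Left analog: (197 - 45) mod 360 = 152°
Right analog: (197 + 45) mod 360 = 242°
Analogous hues = 152° and 242°


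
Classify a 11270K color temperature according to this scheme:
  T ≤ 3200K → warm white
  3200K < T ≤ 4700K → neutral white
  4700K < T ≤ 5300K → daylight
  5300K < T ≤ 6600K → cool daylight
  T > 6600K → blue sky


Temperature: 11270K
11270K > 6600K → blue sky
Classification: blue sky


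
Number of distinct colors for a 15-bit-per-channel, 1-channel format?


Total bits = 15 bits/channel × 1 channels = 15 bits
Distinct colors = 2^15
= 32,768 colors


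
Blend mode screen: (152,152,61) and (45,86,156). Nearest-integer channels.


Screen: C = 255 - (255-A)×(255-B)/255, rounded to nearest integer
R: 255 - (255-152)×(255-45)/255 = 255 - 21630/255 ≈ 255 - 84.824 = 170.176 → 170
G: 255 - (255-152)×(255-86)/255 = 255 - 17407/255 ≈ 255 - 68.263 = 186.737 → 187
B: 255 - (255-61)×(255-156)/255 = 255 - 19206/255 ≈ 255 - 75.318 = 179.682 → 180
= RGB(170, 187, 180)


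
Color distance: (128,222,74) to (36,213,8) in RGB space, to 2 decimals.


d = √[(R₁-R₂)² + (G₁-G₂)² + (B₁-B₂)²]
d = √[(128-36)² + (222-213)² + (74-8)²]
d = √[8464 + 81 + 4356]
d = √12901
d ≈ 113.58


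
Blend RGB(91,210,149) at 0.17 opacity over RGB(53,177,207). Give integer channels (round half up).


C = α×F + (1-α)×B, with 1-α = 0.83
R: 0.17×91 + 0.83×53 = 15.47 + 43.99 = 59.46 → 59
G: 0.17×210 + 0.83×177 = 35.70 + 146.91 = 182.61 → 183
B: 0.17×149 + 0.83×207 = 25.33 + 171.81 = 197.14 → 197
= RGB(59, 183, 197)


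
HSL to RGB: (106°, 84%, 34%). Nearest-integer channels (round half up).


H=106°, S=0.84, L=0.34
C = (1-|2L-1|)×S = (1-|-0.32|)×0.84 = 0.5712
H' = H/60 = 106/60 ≈ 1.7667; X = C×(1-|H' mod 2 - 1|) = 0.13328
m = L - C/2 = 0.34 - 0.2856 = 0.0544
Sector ⌊H'⌋ = 1 → (R',G',B') = (0.13328, 0.5712, 0.0)
RGB = ((R'+m)×255, (G'+m)×255, (B'+m)×255) = (47.8584, 159.528, 13.872)
Round half up → RGB(48, 160, 14)


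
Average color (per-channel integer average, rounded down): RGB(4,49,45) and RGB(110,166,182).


Midpoint: each channel = ⌊(C₁+C₂)/2⌋
R: ⌊(4+110)/2⌋ = 57
G: ⌊(49+166)/2⌋ = 107
B: ⌊(45+182)/2⌋ = 113
= RGB(57, 107, 113)


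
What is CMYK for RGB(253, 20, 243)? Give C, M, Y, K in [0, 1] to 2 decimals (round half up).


R'=253/255≈0.9922, G'=20/255≈0.0784, B'=243/255≈0.9529
K = 1 - max(R',G',B') = 1 - 253/255 = 2/255 = 0.00784… → 0.01
(1-R'-K)/(1-K) simplifies to (max-R)/max with max = 253:
C = (253-253)/253 = 0/253 = 0 → 0.00
M = (253-20)/253 = 233/253 = 0.92094… → 0.92
Y = (253-243)/253 = 10/253 = 0.03952… → 0.04
= CMYK(0.00, 0.92, 0.04, 0.01)


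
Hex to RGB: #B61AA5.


B6 → 182 (R)
1A → 26 (G)
A5 → 165 (B)
= RGB(182, 26, 165)


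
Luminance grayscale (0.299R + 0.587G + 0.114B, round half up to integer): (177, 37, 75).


Gray = 0.299×R + 0.587×G + 0.114×B
Gray = 0.299×177 + 0.587×37 + 0.114×75
Gray = 52.923 + 21.719 + 8.550
Gray = 83.192 → round half up → 83
Gray = 83


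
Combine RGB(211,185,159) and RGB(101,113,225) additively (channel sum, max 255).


Additive: each channel = min(255, C₁+C₂)
R: 211+101 = 312 → 255
G: 185+113 = 298 → 255
B: 159+225 = 384 → 255
= RGB(255, 255, 255)


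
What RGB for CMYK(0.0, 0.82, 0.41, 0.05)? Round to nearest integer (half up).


R = 255 × (1-C) × (1-K) = 255 × 1.00 × 0.95 = 242.25 → 242
G = 255 × (1-M) × (1-K) = 255 × 0.18 × 0.95 = 43.605 → 44
B = 255 × (1-Y) × (1-K) = 255 × 0.59 × 0.95 = 142.9275 → 143
= RGB(242, 44, 143)


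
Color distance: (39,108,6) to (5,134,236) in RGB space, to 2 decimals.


d = √[(R₁-R₂)² + (G₁-G₂)² + (B₁-B₂)²]
d = √[(39-5)² + (108-134)² + (6-236)²]
d = √[1156 + 676 + 52900]
d = √54732
d ≈ 233.95


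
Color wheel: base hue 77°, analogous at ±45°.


Base hue: 77°
Left analog: (77 - 45) mod 360 = 32°
Right analog: (77 + 45) mod 360 = 122°
Analogous hues = 32° and 122°


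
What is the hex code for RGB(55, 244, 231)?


R = 55 → 37 (hex)
G = 244 → F4 (hex)
B = 231 → E7 (hex)
Hex = #37F4E7


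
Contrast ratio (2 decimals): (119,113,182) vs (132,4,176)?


Linearize each sRGB channel c=v/255: c/12.92 if c ≤ 0.04045 else ((c+0.055)/1.055)^2.4
L = 0.2126×R_lin + 0.7152×G_lin + 0.0722×B_lin
Color 1 (119,113,182):
  R=119: 119/255≈0.4667 > 0.04045 → ((0.4667+0.055)/1.055)^2.4 ≈ 0.18447
  G=113: 113/255≈0.4431 > 0.04045 → ((0.4431+0.055)/1.055)^2.4 ≈ 0.16513
  B=182: 182/255≈0.7137 > 0.04045 → ((0.7137+0.055)/1.055)^2.4 ≈ 0.46778
  L1 = 0.2126×0.18447 + 0.7152×0.16513 + 0.0722×0.46778 ≈ 0.19110
Color 2 (132,4,176):
  R=132: 132/255≈0.5176 > 0.04045 → ((0.5176+0.055)/1.055)^2.4 ≈ 0.23074
  G=4: 4/255≈0.0157 ≤ 0.04045 → 0.0157/12.92 ≈ 0.00121
  B=176: 176/255≈0.6902 > 0.04045 → ((0.6902+0.055)/1.055)^2.4 ≈ 0.43415
  L2 = 0.2126×0.23074 + 0.7152×0.00121 + 0.0722×0.43415 ≈ 0.08127
Lighter = 0.19110, Darker = 0.08127
Ratio = (L_lighter + 0.05) / (L_darker + 0.05)
Ratio = (0.19110 + 0.05) / (0.08127 + 0.05) = 0.24110 / 0.13127 ≈ 1.8366
Ratio ≈ 1.84:1


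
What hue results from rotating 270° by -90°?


New hue = (H + rotation) mod 360
New hue = (270 -90) mod 360
= 180 mod 360
= 180°


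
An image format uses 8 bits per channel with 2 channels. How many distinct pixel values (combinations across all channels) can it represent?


Total bits = 8 bits/channel × 2 channels = 16 bits
Distinct pixel values = 2^16
= 65,536 pixel values


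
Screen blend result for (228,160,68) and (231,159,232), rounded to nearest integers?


Screen: C = 255 - (255-A)×(255-B)/255, rounded to nearest integer
R: 255 - (255-228)×(255-231)/255 = 255 - 648/255 ≈ 255 - 2.541 = 252.459 → 252
G: 255 - (255-160)×(255-159)/255 = 255 - 9120/255 ≈ 255 - 35.765 = 219.235 → 219
B: 255 - (255-68)×(255-232)/255 = 255 - 4301/255 ≈ 255 - 16.867 = 238.133 → 238
= RGB(252, 219, 238)


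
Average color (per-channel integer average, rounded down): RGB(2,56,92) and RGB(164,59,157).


Midpoint: each channel = ⌊(C₁+C₂)/2⌋
R: ⌊(2+164)/2⌋ = 83
G: ⌊(56+59)/2⌋ = 57
B: ⌊(92+157)/2⌋ = 124
= RGB(83, 57, 124)


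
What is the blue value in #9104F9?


Color: #9104F9
R = 91 = 145
G = 04 = 4
B = F9 = 249
Blue = 249


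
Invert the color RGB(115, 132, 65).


Invert: (255-R, 255-G, 255-B)
R: 255-115 = 140
G: 255-132 = 123
B: 255-65 = 190
= RGB(140, 123, 190)


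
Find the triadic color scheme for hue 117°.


Triadic: equally spaced at 120° intervals
H1 = 117°
H2 = (117 + 120) mod 360 = 237°
H3 = (117 + 240) mod 360 = 357°
Triadic = 117°, 237°, 357°


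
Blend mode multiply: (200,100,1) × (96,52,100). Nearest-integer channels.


Multiply: C = A×B/255, rounded to nearest integer
R: 200×96/255 = 19200/255 ≈ 75.294 → 75
G: 100×52/255 = 5200/255 ≈ 20.392 → 20
B: 1×100/255 = 100/255 ≈ 0.392 → 0
= RGB(75, 20, 0)


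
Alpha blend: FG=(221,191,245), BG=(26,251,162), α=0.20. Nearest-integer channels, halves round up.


C = α×F + (1-α)×B, with 1-α = 0.80
R: 0.20×221 + 0.80×26 = 44.20 + 20.80 = 65.00 → 65
G: 0.20×191 + 0.80×251 = 38.20 + 200.80 = 239.00 → 239
B: 0.20×245 + 0.80×162 = 49.00 + 129.60 = 178.60 → 179
= RGB(65, 239, 179)


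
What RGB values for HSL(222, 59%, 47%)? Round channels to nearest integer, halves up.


H=222°, S=0.59, L=0.47
C = (1-|2L-1|)×S = (1-|-0.06|)×0.59 = 0.5546
H' = H/60 = 222/60 ≈ 3.7000; X = C×(1-|H' mod 2 - 1|) = 0.16638
m = L - C/2 = 0.47 - 0.2773 = 0.1927
Sector ⌊H'⌋ = 3 → (R',G',B') = (0.0, 0.16638, 0.5546)
RGB = ((R'+m)×255, (G'+m)×255, (B'+m)×255) = (49.1385, 91.5654, 190.5615)
Round half up → RGB(49, 92, 191)


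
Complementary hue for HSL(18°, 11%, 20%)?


Complement = opposite side of color wheel = hue + 180°
H' = (18 + 180) mod 360 = 198°
S and L unchanged.
= HSL(198°, 11%, 20%)


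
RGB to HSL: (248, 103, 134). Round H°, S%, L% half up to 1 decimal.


Normalize: R'=248/255≈0.9725, G'=103/255≈0.4039, B'=134/255≈0.5255
Max=248/255, Min=103/255, Δ=Max-Min=145/255
L = (Max+Min)/2 = (248+103)/510 = 351/510 = 0.68823… → L = 68.8%
L > 0.5 → S = Δ/(2-Max-Min) = 145/(510-248-103) = 145/159 = 0.91194… → S = 91.2%
(the 1/255 factors cancel in S and H, so raw channel differences can be used)
Max is R' → H = 60 × (((G-B)/Δ) mod 6) = 60 × (((103-134)/145) mod 6)
  (-31)/145 = -0.2137…; negative, so add 6 → 5.7862…
  H = 60 × 5.7862… = 347.172…° → H = 347.2°
= HSL(347.2°, 91.2%, 68.8%)


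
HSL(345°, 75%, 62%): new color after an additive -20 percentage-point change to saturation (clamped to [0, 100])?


Original S = 75%
Adjustment = -20 percentage points
New S = 75 + (-20) = 55
Clamp to [0, 100] → 55
= HSL(345°, 55%, 62%)


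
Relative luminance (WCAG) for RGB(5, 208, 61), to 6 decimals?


Linearize each channel (sRGB transfer function): c = v/255; c_lin = c/12.92 if c ≤ 0.04045, else ((c+0.055)/1.055)^2.4
  R: 5/255 ≈ 0.019608 ≤ 0.04045 → 0.019608/12.92 ≈ 0.001518
  G: 208/255 ≈ 0.815686 > 0.04045 → ((0.815686+0.055)/1.055)^2.4 ≈ 0.630757
  B: 61/255 ≈ 0.239216 > 0.04045 → ((0.239216+0.055)/1.055)^2.4 ≈ 0.046665
R_lin = 0.001518, G_lin = 0.630757, B_lin = 0.046665
L = 0.2126×R + 0.7152×G + 0.0722×B
L = 0.2126×0.001518 + 0.7152×0.630757 + 0.0722×0.046665
L ≈ 0.454809


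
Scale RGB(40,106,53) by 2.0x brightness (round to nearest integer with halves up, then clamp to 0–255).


Multiply each channel by 2.0, round half up, clamp to [0, 255]
R: 40×2.0 = 80
G: 106×2.0 = 212
B: 53×2.0 = 106
= RGB(80, 212, 106)


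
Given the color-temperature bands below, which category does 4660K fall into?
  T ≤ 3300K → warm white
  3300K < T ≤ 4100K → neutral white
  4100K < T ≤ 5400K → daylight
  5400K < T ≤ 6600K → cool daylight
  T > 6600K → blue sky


Temperature: 4660K
4100K < 4660K ≤ 5400K → daylight
Classification: daylight


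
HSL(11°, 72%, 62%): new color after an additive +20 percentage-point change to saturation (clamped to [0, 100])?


Original S = 72%
Adjustment = +20 percentage points
New S = 72 + (20) = 92
Clamp to [0, 100] → 92
= HSL(11°, 92%, 62%)


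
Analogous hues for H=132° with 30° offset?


Base hue: 132°
Left analog: (132 - 30) mod 360 = 102°
Right analog: (132 + 30) mod 360 = 162°
Analogous hues = 102° and 162°


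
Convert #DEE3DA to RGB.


DE → 222 (R)
E3 → 227 (G)
DA → 218 (B)
= RGB(222, 227, 218)


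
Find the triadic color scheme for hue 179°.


Triadic: equally spaced at 120° intervals
H1 = 179°
H2 = (179 + 120) mod 360 = 299°
H3 = (179 + 240) mod 360 = 59°
Triadic = 179°, 299°, 59°


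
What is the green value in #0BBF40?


Color: #0BBF40
R = 0B = 11
G = BF = 191
B = 40 = 64
Green = 191


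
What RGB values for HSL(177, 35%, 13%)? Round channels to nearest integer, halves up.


H=177°, S=0.35, L=0.13
C = (1-|2L-1|)×S = (1-|-0.74|)×0.35 = 0.091
H' = H/60 = 177/60 ≈ 2.9500; X = C×(1-|H' mod 2 - 1|) = 0.08645
m = L - C/2 = 0.13 - 0.0455 = 0.0845
Sector ⌊H'⌋ = 2 → (R',G',B') = (0.0, 0.091, 0.08645)
RGB = ((R'+m)×255, (G'+m)×255, (B'+m)×255) = (21.5475, 44.7525, 43.59225)
Round half up → RGB(22, 45, 44)


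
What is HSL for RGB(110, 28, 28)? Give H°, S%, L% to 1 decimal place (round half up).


Normalize: R'=110/255≈0.4314, G'=28/255≈0.1098, B'=28/255≈0.1098
Max=110/255, Min=28/255, Δ=Max-Min=82/255
L = (Max+Min)/2 = (110+28)/510 = 138/510 = 0.27058… → L = 27.1%
L ≤ 0.5 → S = Δ/(Max+Min) = 82/(110+28) = 82/138 = 0.59420… → S = 59.4%
(the 1/255 factors cancel in S and H, so raw channel differences can be used)
Max is R' → H = 60 × (((G-B)/Δ) mod 6) = 60 × (((28-28)/82) mod 6)
  0/82 = 0
  H = 60 × 0 = 0° → H = 0.0°
= HSL(0.0°, 59.4%, 27.1%)


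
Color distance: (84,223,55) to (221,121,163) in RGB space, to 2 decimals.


d = √[(R₁-R₂)² + (G₁-G₂)² + (B₁-B₂)²]
d = √[(84-221)² + (223-121)² + (55-163)²]
d = √[18769 + 10404 + 11664]
d = √40837
d ≈ 202.08


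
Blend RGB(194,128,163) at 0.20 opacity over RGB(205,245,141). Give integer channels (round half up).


C = α×F + (1-α)×B, with 1-α = 0.80
R: 0.20×194 + 0.80×205 = 38.80 + 164.00 = 202.80 → 203
G: 0.20×128 + 0.80×245 = 25.60 + 196.00 = 221.60 → 222
B: 0.20×163 + 0.80×141 = 32.60 + 112.80 = 145.40 → 145
= RGB(203, 222, 145)


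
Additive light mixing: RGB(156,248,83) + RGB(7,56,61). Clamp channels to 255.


Additive: each channel = min(255, C₁+C₂)
R: 156+7 = 163 → 163
G: 248+56 = 304 → 255
B: 83+61 = 144 → 144
= RGB(163, 255, 144)


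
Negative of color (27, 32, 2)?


Invert: (255-R, 255-G, 255-B)
R: 255-27 = 228
G: 255-32 = 223
B: 255-2 = 253
= RGB(228, 223, 253)


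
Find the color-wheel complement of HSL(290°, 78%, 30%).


Complement = opposite side of color wheel = hue + 180°
H' = (290 + 180) mod 360 = 110°
S and L unchanged.
= HSL(110°, 78%, 30%)


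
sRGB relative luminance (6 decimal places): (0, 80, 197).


Linearize each channel (sRGB transfer function): c = v/255; c_lin = c/12.92 if c ≤ 0.04045, else ((c+0.055)/1.055)^2.4
  R: 0/255 ≈ 0.000000 ≤ 0.04045 → 0.000000/12.92 ≈ 0.000000
  G: 80/255 ≈ 0.313725 > 0.04045 → ((0.313725+0.055)/1.055)^2.4 ≈ 0.080220
  B: 197/255 ≈ 0.772549 > 0.04045 → ((0.772549+0.055)/1.055)^2.4 ≈ 0.558340
R_lin = 0.000000, G_lin = 0.080220, B_lin = 0.558340
L = 0.2126×R + 0.7152×G + 0.0722×B
L = 0.2126×0.000000 + 0.7152×0.080220 + 0.0722×0.558340
L ≈ 0.097685
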